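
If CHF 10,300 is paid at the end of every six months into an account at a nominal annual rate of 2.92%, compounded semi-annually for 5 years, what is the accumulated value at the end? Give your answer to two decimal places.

CHF 110,037.42

Periodic rate i = 0.0292/2 = 0.0146; n = 5 × 2 = 10 periods.
Accumulation factor s(10|0.0146) = 10.683244; FV = 10300 × 10.683244 = 110,037.4167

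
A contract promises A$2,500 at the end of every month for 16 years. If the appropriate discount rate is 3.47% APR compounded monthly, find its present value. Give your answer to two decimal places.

i = 0.0347/12 = 0.00289167 per month; n = 16·12 = 192.
PV = PMT · [1 − (1+i)^(−n)] / i = 2500 · 147.175509 = 367,938.7719

A$367,938.77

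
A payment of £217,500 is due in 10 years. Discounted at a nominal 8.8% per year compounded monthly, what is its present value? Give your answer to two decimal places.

i = 0.088/12 = 0.00733333 per month; n = 10·12 = 120.
Discount factor = (1+0.00733333)^(−120) = 0.416117; PV = 217,500 × 0.416117 = 90,505.4282

£90,505.43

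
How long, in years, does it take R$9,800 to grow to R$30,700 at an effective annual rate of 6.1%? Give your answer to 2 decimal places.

19.28 years

n = ln(30700/9800) / ln(1+0.061) = ln(3.13265) / 0.059212 = 19.2847 years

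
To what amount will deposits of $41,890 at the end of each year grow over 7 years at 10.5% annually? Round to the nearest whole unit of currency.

FV = PMT · [(1+i)^n − 1] / i = 41890 · 9.634035 = 403,569.7311

$403,570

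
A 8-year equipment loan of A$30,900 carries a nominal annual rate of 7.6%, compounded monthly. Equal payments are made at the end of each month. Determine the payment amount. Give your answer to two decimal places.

A$430.57

With 12 periods per year: i = 0.00633333, n = 96.
Annuity-PV factor = 71.765766; PMT = 30900 / 71.765766 = 430.5674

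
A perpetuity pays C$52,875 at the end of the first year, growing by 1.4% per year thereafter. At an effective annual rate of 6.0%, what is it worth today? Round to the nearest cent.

C$1,149,456.52

PV = D₁/(r − g) = 52875/(0.06 − 0.014) = 1,149,456.5217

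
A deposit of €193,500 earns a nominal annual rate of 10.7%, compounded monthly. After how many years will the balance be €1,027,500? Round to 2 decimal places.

15.67 years

Periodic rate i = 0.107/12 = 0.00891667.
n = ln(1.0275e+06/193500) / ln(1+0.00891667) = ln(5.31008) / 0.008877 = 188.0791 months
= 188.0791/12 years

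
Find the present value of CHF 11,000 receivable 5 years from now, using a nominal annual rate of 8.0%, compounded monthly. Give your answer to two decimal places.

CHF 7,383.31

i = 0.08/12 = 0.00666667 per month; n = 5·12 = 60.
Discount factor = (1+0.00666667)^(−60) = 0.671210; PV = 11,000 × 0.671210 = 7,383.3149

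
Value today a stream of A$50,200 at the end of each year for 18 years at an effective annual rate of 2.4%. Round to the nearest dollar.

PV = 50200 × [1 − (1+0.024)^(−18)] / 0.024 = 50200 × 14.477898 = 726,790.4821

A$726,790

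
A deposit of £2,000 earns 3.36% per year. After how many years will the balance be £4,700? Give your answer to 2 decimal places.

n = ln(4700/2000) / ln(1+0.0336) = ln(2.35000) / 0.033048 = 25.8539 years

25.85 years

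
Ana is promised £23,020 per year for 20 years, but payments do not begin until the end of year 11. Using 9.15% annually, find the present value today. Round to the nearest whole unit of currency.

£86,625

PV at t=10 (ordinary 20-year annuity): 23020 × a(20|0.0915) = 23020 × 9.031801 = 207,912.0616
PV₀ = 207,912.0616 / (1+0.0915)^10 = 207,912.0616 / 2.400145 = 86,624.8079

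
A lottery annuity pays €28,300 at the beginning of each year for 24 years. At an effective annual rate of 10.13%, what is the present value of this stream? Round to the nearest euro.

€277,305

Annuity factor a(24|0.1013) × (1+i) = 9.798764; PV = 28300 × 9.798764 = 277,305.0309
Payments are at the start of each period, so multiply by (1+i).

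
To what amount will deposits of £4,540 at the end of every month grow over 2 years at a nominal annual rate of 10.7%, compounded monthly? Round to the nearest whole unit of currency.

£120,899

i = 0.107/12 = 0.00891667 per month; n = 2·12 = 24.
FV = 4540 × [(1+0.00891667)^24 − 1] / 0.00891667 = 4540 × 26.629732 = 120,898.9818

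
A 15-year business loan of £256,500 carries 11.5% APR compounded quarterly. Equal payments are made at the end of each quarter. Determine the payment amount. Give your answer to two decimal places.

£9,021.32

i = 0.115/4 = 0.02875 per quarter; n = 15·4 = 60.
PMT = 256500 / ( [1 − (1+0.02875)^(−60)] / 0.02875 ) = 256500 / 28.432645 = 9,021.3205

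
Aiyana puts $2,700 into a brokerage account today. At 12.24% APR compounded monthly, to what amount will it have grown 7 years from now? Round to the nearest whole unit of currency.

i = 0.1224/12 = 0.0102 per month; n = 7·12 = 84.
FV = PV·(1+i)^n = 2,700 × 2.345409 = 6,332.6044

$6,333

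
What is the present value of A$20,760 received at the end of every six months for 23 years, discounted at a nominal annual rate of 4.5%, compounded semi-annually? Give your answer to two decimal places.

i = 0.045/2 = 0.0225 per half-year; n = 23·2 = 46.
PV = 20760 × [1 − (1+0.0225)^(−46)] / 0.0225 = 20760 × 28.474444 = 591,129.4678

A$591,129.47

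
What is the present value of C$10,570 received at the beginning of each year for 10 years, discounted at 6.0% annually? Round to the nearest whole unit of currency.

PV = 10570 × [1 − (1+0.06)^(−10)] / 0.06 × (1+i) = 10570 × 7.801692 = 82,463.8873
Payments are at the start of each period, so multiply by (1+i).

C$82,464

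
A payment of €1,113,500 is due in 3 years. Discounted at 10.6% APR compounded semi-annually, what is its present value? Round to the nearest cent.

€816,808.02

i = 0.106/2 = 0.053 per half-year; n = 3·2 = 6.
Discount factor = (1+0.053)^(−6) = 0.733550; PV = 1,113,500 × 0.733550 = 816,808.0218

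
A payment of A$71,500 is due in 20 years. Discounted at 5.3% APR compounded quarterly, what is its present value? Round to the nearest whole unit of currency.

With 4 periods per year: i = 0.01325, n = 80.
PV = FV·(1+i)^(−n) = 71,500 × 0.348876 = 24,944.6290

A$24,945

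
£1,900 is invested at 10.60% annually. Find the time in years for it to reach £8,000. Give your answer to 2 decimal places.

14.27 years

(1+i)^n = 8000/1900 = 4.21053, so n = ln 4.21053 / ln 1.106 = 14.2689 years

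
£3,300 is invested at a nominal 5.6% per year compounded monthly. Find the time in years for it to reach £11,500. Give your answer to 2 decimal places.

Periodic rate i = 0.056/12 = 0.00466667.
n = ln(11500/3300) / ln(1+0.00466667) = ln(3.48485) / 0.004656 = 268.1433 months
= 268.1433/12 years

22.35 years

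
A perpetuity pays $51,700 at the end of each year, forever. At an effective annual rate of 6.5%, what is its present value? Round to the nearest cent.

PV = C/r = 51700/0.065 = 795,384.6154

$795,384.62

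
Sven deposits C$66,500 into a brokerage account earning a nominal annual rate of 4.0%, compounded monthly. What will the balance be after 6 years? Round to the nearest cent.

C$84,504.33

Periodic rate i = 0.04/12 = 0.00333333; n = 6 × 12 = 72 periods.
66,500 × (1+0.00333333)^72 = 66,500 × 1.270742 = 84,504.3350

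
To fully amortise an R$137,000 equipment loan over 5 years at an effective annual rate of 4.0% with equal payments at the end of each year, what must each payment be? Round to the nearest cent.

R$30,773.91

PMT = 137000 / ( [1 − (1+0.04)^(−5)] / 0.04 ) = 137000 / 4.451822 = 30,773.9145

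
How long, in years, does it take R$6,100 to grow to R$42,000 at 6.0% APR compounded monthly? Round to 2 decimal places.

32.24 years

Periodic rate i = 0.06/12 = 0.005.
(1+i)^n = 42000/6100 = 6.88525, so n = ln 6.88525 / ln 1.005 = 386.8401 months
= 386.8401/12 years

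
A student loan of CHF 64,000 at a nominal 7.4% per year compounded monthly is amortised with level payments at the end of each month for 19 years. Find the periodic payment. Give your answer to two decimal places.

CHF 523.56

Periodic rate i = 0.074/12 = 0.00616667; n = 19 × 12 = 228 periods.
Annuity-PV factor = 122.240693; PMT = 64000 / 122.240693 = 523.5572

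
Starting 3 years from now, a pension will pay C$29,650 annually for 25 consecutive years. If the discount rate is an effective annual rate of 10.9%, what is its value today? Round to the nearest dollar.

C$204,523

Value one period before first payment (t=2): 29650 × [1 − (1+0.109)^(−25)] / 0.109 = 29650 × 8.483619 = 251,539.3109
PV₀ = 251,539.3109 / (1+0.109)^2 = 251,539.3109 / 1.229881 = 204,523.2920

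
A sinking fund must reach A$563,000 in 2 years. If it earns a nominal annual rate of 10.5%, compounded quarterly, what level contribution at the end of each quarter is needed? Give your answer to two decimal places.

With 4 periods per year: i = 0.02625, n = 8.
PMT = 563000 / ( [(1+0.02625)^8 − 1] / 0.02625 ) = 563000 / 8.774881 = 64,160.4172

A$64,160.42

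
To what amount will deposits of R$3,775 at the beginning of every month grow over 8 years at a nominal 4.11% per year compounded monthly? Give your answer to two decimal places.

With 12 periods per year: i = 0.003425, n = 96.
FV = 3775 × [(1+0.003425)^96 − 1] / 0.003425 × (1+i) = 3775 × 113.824927 = 429,689.0999
(Beginning-of-period payments → annuity-due factor ×(1+i).)

R$429,689.10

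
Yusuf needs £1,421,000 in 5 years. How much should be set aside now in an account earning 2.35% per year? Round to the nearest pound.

£1,265,187

PV = 1,421,000 / (1 + 0.0235)^5 = 1,421,000 / 1.123154 = 1,265,187.3557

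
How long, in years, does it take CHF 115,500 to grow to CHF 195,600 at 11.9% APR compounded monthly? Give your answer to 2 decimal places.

4.45 years

Periodic rate i = 0.119/12 = 0.00991667.
(1+i)^n = 195600/115500 = 1.69351, so n = ln 1.69351 / ln 1.00992 = 53.3858 months
= 53.3858/12 years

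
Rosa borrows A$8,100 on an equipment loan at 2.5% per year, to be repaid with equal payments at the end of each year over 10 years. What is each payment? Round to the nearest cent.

A$925.50

Annuity-PV factor = 8.752064; PMT = 8100 / 8.752064 = 925.4960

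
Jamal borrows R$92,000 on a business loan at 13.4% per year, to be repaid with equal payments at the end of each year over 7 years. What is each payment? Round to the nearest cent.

PMT = 92000 / ( [1 − (1+0.134)^(−7)] / 0.134 ) = 92000 / 4.368092 = 21,061.8295

R$21,061.83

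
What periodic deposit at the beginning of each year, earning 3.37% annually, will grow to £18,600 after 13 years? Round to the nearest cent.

£1,125.83

FV-annuity factor × (1+i) = 16.521120; PMT = 18600 / 16.521120 = 1,125.8317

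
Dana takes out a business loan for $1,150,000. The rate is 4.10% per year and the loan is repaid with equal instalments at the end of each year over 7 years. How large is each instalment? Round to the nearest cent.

PMT = 1.15e+06 / ( [1 − (1+0.041)^(−7)] / 0.041 ) = 1.15e+06 / 5.979937 = 192,309.7298

$192,309.73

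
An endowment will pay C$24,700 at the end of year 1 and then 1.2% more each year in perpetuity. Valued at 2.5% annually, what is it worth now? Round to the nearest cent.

PV = PMT / (i − g) = 24700 / (0.025 − 0.012) = 24700 / 0.013000 = 1,900,000.0000

C$1,900,000.00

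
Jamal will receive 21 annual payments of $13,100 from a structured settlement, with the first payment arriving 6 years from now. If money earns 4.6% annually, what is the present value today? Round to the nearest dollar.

PV at t=5 (ordinary 21-year annuity): 13100 × a(21|0.046) = 13100 × 13.284847 = 174,031.4984
Discount back 5 years: 174,031.4984 × (1+0.046)^(−5) = 174,031.4984 × 0.798623 = 138,985.4818

$138,985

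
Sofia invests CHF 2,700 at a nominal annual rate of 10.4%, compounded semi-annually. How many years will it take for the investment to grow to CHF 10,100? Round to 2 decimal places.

13.01 years

Periodic rate i = 0.104/2 = 0.052.
n = ln(10100/2700) / ln(1+0.052) = ln(3.74074) / 0.050693 = 26.0249 half-years
= 26.0249/2 years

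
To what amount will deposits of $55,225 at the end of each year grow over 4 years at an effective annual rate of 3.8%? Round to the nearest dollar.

$233,813

FV = 55225 × [(1+0.038)^4 − 1] / 0.038 = 55225 × 4.233831 = 233,813.3099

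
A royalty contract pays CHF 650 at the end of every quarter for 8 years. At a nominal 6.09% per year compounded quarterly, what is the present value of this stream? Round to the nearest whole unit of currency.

i = 0.0609/4 = 0.015225 per quarter; n = 8·4 = 32.
PV = PMT · [1 − (1+i)^(−n)] / i = 650 · 25.182009 = 16,368.3056

CHF 16,368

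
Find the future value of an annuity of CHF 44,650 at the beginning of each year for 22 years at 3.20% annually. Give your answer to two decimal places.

CHF 1,439,454.22

FV = 44650 × [(1+0.032)^22 − 1] / 0.032 × (1+i) = 44650 × 32.238616 = 1,439,454.2230
Payments are at the start of each period, so multiply by (1+i).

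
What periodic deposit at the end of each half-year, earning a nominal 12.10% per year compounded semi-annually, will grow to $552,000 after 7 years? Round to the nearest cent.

i = 0.121/2 = 0.0605 per half-year; n = 7·2 = 14.
PMT = 552000 / ( [(1+0.0605)^14 − 1] / 0.0605 ) = 552000 / 21.088931 = 26,174.8689

$26,174.87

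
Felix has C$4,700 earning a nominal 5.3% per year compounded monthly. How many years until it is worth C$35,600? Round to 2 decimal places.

38.29 years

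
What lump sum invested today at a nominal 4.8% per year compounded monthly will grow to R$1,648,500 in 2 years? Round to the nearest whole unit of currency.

i = 0.048/12 = 0.004 per month; n = 2·12 = 24.
Discount factor = (1+0.004)^(−24) = 0.908638; PV = 1,648,500 × 0.908638 = 1,497,889.7332

R$1,497,890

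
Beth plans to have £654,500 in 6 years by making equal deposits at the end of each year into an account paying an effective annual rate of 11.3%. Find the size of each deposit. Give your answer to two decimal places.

FV-annuity factor = 7.973020; PMT = 654500 / 7.973020 = 82,089.3446

£82,089.34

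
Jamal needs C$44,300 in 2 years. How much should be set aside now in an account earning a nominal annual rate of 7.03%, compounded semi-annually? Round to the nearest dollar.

C$38,583

With 2 periods per year: i = 0.03515, n = 4.
Discount factor = (1+0.03515)^(−4) = 0.870937; PV = 44,300 × 0.870937 = 38,582.5191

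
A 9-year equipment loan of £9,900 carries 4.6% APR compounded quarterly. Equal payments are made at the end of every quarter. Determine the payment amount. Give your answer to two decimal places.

£337.40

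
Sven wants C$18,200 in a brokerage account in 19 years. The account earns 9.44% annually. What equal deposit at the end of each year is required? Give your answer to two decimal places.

C$377.54

FV-annuity factor = 48.206276; PMT = 18200 / 48.206276 = 377.5442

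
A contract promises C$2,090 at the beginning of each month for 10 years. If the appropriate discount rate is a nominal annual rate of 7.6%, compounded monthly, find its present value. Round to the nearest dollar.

C$176,410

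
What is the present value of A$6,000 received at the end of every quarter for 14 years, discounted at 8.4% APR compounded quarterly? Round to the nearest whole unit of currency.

i = 0.084/4 = 0.021 per quarter; n = 14·4 = 56.
PV = 6000 × [1 − (1+0.021)^(−56)] / 0.021 = 6000 × 32.748083 = 196,488.4963

A$196,488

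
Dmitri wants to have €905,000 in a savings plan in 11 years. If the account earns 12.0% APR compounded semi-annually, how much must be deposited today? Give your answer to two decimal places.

€251,142.11

Periodic rate i = 0.12/2 = 0.06; n = 11 × 2 = 22 periods.
PV = FV·(1+i)^(−n) = 905,000 × 0.277505 = 251,142.1127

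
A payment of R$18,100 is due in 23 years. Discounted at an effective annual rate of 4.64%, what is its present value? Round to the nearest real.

R$6,377

Discount factor = (1+0.0464)^(−23) = 0.352332; PV = 18,100 × 0.352332 = 6,377.2106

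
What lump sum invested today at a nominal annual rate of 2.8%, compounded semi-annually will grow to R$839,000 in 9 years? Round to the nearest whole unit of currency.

R$653,249

Periodic rate i = 0.028/2 = 0.014; n = 9 × 2 = 18 periods.
PV = FV·(1+i)^(−n) = 839,000 × 0.778604 = 653,249.0260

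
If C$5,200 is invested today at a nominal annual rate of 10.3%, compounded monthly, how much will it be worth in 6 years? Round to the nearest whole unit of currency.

i = 0.103/12 = 0.00858333 per month; n = 6·12 = 72.
FV = PV·(1+i)^n = 5,200 × 1.850328 = 9,621.7047

C$9,622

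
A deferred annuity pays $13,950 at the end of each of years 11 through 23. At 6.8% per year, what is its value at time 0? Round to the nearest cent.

Value one period before first payment (t=10): 13950 × [1 − (1+0.068)^(−13)] / 0.068 = 13950 × 8.453223 = 117,922.4541
PV₀ = 117,922.4541 / (1+0.068)^10 = 117,922.4541 / 1.930690 = 61,077.8839

$61,077.88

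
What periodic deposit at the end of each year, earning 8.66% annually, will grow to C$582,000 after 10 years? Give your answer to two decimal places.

PMT = 582000 / ( [(1+0.0866)^10 − 1] / 0.0866 ) = 582000 / 14.948583 = 38,933.4570

C$38,933.46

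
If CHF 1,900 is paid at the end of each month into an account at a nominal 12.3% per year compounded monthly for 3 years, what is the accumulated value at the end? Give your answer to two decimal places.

i = 0.123/12 = 0.01025 per month; n = 3·12 = 36.
FV = PMT · [(1+i)^n − 1] / i = 1900 · 43.275472 = 82,223.3972

CHF 82,223.40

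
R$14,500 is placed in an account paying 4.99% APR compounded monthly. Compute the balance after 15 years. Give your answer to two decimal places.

R$30,602.96

i = 0.0499/12 = 0.00415833 per month; n = 15·12 = 180.
14,500 × (1+0.00415833)^180 = 14,500 × 2.110549 = 30,602.9587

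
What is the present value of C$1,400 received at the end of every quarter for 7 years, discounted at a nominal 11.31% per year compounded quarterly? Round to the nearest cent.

C$26,832.52

With 4 periods per year: i = 0.028275, n = 28.
Annuity factor a(28|0.028275) = 19.166088; PV = 1400 × 19.166088 = 26,832.5238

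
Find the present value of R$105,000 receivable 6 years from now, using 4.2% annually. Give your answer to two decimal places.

R$82,031.94

PV = FV·(1+i)^(−n) = 105,000 × 0.781257 = 82,031.9405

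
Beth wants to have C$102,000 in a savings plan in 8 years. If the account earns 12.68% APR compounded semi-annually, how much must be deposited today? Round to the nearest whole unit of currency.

C$38,146

i = 0.1268/2 = 0.0634 per half-year; n = 8·2 = 16.
PV = FV·(1+i)^(−n) = 102,000 × 0.373984 = 38,146.4103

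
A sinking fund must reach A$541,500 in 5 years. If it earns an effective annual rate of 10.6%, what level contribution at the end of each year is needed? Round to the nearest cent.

PMT = 541500 / ( [(1+0.106)^5 − 1] / 0.106 ) = 541500 / 6.178441 = 87,643.4640

A$87,643.46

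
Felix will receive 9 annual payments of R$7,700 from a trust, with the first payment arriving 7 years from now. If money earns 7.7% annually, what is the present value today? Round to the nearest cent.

PV at t=6 (ordinary 9-year annuity): 7700 × a(9|0.077) = 7700 × 6.325576 = 48,706.9327
Discount back 6 years: 48,706.9327 × (1+0.077)^(−6) = 48,706.9327 × 0.640775 = 31,210.2007

R$31,210.20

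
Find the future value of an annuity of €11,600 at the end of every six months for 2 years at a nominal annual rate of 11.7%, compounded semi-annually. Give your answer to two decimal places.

With 2 periods per year: i = 0.0585, n = 4.
Accumulation factor s(4|0.0585) = 4.364889; FV = 11600 × 4.364889 = 50,632.7147

€50,632.71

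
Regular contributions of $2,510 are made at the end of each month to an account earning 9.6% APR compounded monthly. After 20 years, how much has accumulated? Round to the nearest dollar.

$1,810,039

With 12 periods per year: i = 0.008, n = 240.
FV = PMT · [(1+i)^n − 1] / i = 2510 · 721.131219 = 1,810,039.3604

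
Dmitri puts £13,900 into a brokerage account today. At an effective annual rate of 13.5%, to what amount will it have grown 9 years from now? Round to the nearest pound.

£43,449

FV = PV·(1+i)^n = 13,900 × 3.125811 = 43,448.7768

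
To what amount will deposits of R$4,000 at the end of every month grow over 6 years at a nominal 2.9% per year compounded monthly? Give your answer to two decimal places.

R$314,161.30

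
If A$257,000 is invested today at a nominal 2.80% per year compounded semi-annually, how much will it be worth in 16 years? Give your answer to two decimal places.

A$401,003.06

With 2 periods per year: i = 0.014, n = 32.
FV = PV·(1+i)^n = 257,000 × 1.560323 = 401,003.0568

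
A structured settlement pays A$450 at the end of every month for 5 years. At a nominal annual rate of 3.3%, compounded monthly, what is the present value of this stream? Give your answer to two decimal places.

A$24,858.70

i = 0.033/12 = 0.00275 per month; n = 5·12 = 60.
Annuity factor a(60|0.00275) = 55.241549; PV = 450 × 55.241549 = 24,858.6971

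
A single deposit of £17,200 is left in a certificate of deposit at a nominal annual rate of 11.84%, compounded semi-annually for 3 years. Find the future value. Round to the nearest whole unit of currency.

Periodic rate i = 0.1184/2 = 0.0592; n = 3 × 2 = 6 periods.
17,200 × (1+0.0592)^6 = 17,200 × 1.412108 = 24,288.2531

£24,288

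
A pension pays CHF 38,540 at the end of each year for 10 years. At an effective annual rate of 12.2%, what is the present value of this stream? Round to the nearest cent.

PV = 38540 × [1 − (1+0.122)^(−10)] / 0.122 = 38540 × 5.604264 = 215,988.3377

CHF 215,988.34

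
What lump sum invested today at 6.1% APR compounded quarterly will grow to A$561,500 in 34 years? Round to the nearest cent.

A$71,683.96

i = 0.061/4 = 0.01525 per quarter; n = 34·4 = 136.
Discount factor = (1+0.01525)^(−136) = 0.127665; PV = 561,500 × 0.127665 = 71,683.9636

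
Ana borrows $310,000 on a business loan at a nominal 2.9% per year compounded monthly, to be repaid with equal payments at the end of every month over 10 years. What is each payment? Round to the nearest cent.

i = 0.029/12 = 0.00241667 per month; n = 10·12 = 120.
PMT = 310000 / ( [1 − (1+0.00241667)^(−120)] / 0.00241667 ) = 310000 / 104.058457 = 2,979.0947

$2,979.09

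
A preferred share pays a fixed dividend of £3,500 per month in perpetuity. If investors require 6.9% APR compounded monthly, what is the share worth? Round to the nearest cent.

£608,695.65

Periodic rate i = 0.069/12 = 0.00575.
PV = PMT / i = 3500 / 0.00575 = 608,695.6522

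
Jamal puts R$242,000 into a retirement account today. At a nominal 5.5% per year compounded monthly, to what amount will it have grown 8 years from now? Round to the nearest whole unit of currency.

R$375,378

With 12 periods per year: i = 0.00458333, n = 96.
FV = PV·(1+i)^n = 242,000 × 1.551147 = 375,377.6040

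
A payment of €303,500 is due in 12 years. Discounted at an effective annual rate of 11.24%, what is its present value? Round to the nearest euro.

Discount factor = (1+0.1124)^(−12) = 0.278528; PV = 303,500 × 0.278528 = 84,533.1267

€84,533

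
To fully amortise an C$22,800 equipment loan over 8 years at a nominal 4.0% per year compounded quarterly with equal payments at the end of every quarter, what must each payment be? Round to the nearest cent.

C$836.10

Periodic rate i = 0.04/4 = 0.01; n = 8 × 4 = 32 periods.
Annuity-PV factor = 27.269589; PMT = 22800 / 27.269589 = 836.0962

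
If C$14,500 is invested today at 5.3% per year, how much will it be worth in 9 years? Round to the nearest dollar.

FV = 14,500 × (1 + 0.053)^9 = 23,079.3378

C$23,079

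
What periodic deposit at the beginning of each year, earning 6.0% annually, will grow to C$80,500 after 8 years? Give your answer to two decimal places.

FV-annuity factor × (1+i) = 10.491316; PMT = 80500 / 10.491316 = 7,673.0126

C$7,673.01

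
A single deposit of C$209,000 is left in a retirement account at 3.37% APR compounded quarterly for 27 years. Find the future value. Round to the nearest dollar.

C$517,196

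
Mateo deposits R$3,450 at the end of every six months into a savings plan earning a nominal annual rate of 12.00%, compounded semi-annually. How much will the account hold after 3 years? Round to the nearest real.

Periodic rate i = 0.12/2 = 0.06; n = 3 × 2 = 6 periods.
FV = 3450 × [(1+0.06)^6 − 1] / 0.06 = 3450 × 6.975319 = 24,064.8490

R$24,065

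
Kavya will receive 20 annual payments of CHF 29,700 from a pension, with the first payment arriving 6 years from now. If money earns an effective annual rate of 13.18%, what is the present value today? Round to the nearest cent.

CHF 111,136.85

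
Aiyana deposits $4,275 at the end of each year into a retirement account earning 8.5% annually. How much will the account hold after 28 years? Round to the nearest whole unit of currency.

$443,504

FV = PMT · [(1+i)^n − 1] / i = 4275 · 103.743741 = 443,504.4917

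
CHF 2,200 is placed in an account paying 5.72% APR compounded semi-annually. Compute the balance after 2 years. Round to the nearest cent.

CHF 2,462.68

Periodic rate i = 0.0572/2 = 0.0286; n = 2 × 2 = 4 periods.
FV = PV·(1+i)^n = 2,200 × 1.119402 = 2,462.6844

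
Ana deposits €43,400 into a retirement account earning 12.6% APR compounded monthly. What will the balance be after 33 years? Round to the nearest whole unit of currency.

i = 0.126/12 = 0.0105 per month; n = 33·12 = 396.
FV = PV·(1+i)^n = 43,400 × 62.572264 = 2,715,636.2585

€2,715,636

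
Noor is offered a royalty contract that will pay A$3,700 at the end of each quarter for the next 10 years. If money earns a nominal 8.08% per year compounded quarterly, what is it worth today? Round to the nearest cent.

A$100,861.16

i = 0.0808/4 = 0.0202 per quarter; n = 10·4 = 40.
PV = 3700 × [1 − (1+0.0202)^(−40)] / 0.0202 = 3700 × 27.259774 = 100,861.1625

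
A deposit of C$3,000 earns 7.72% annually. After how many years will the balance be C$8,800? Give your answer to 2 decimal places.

(1+i)^n = 8800/3000 = 2.93333, so n = ln 2.93333 / ln 1.0772 = 14.4710 years

14.47 years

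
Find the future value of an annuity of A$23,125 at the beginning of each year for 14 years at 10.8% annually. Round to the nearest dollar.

Accumulation factor s(14|0.108) × (1+i) = 32.860135; FV = 23125 × 32.860135 = 759,890.6199
(annuity-due: payments at period start, so ×(1+i).)

A$759,891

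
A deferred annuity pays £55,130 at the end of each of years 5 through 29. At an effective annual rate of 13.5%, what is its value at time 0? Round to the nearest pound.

Value one period before first payment (t=4): 55130 × [1 − (1+0.135)^(−25)] / 0.135 = 55130 × 7.094965 = 391,145.4316
Discount back 4 years: 391,145.4316 × (1+0.135)^(−4) = 391,145.4316 × 0.602583 = 235,697.4132

£235,697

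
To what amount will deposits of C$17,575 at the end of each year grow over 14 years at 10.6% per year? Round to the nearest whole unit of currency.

FV = PMT · [(1+i)^n − 1] / i = 17575 · 29.226399 = 513,653.9691

C$513,654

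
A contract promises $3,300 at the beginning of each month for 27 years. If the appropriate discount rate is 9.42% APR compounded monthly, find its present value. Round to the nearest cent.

With 12 periods per year: i = 0.00785, n = 324.
PV = PMT · [1 − (1+i)^(−n)] / i × (1+i) = 3300 · 118.196648 = 390,048.9388
(Beginning-of-period payments → annuity-due factor ×(1+i).)

$390,048.94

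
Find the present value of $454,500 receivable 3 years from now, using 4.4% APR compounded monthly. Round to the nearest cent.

With 12 periods per year: i = 0.00366667, n = 36.
PV = FV·(1+i)^(−n) = 454,500 × 0.876553 = 398,393.1468

$398,393.15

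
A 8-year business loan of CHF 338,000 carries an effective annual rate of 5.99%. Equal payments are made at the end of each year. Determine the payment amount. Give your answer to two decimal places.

PMT = 338000 / ( [1 − (1+0.0599)^(−8)] / 0.0599 ) = 338000 / 6.212252 = 54,408.6085

CHF 54,408.61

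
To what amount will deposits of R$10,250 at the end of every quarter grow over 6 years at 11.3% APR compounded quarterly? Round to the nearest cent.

i = 0.113/4 = 0.02825 per quarter; n = 6·4 = 24.
FV = 10250 × [(1+0.02825)^24 − 1] / 0.02825 = 10250 × 33.681524 = 345,235.6231

R$345,235.62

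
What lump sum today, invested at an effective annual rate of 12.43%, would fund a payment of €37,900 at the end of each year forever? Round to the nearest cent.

€304,907.48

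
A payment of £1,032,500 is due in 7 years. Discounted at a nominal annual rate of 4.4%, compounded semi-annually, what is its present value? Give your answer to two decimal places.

£761,338.02

With 2 periods per year: i = 0.022, n = 14.
PV = 1,032,500 / (1 + 0.022)^14 = 1,032,500 / 1.356165 = 761,338.0215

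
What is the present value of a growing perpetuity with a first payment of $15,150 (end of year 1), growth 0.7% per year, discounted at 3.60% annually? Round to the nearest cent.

$522,413.79

PV = PMT / (i − g) = 15150 / (0.036 − 0.007) = 15150 / 0.029000 = 522,413.7931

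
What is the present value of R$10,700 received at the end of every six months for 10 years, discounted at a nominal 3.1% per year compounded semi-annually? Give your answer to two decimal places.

i = 0.031/2 = 0.0155 per half-year; n = 10·2 = 20.
Annuity factor a(20|0.0155) = 17.084314; PV = 10700 × 17.084314 = 182,802.1560

R$182,802.16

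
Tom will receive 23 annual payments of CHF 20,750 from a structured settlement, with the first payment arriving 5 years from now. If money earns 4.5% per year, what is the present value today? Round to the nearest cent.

Value one period before first payment (t=4): 20750 × [1 − (1+0.045)^(−23)] / 0.045 = 20750 × 14.147775 = 293,566.3290
Discount back 4 years: 293,566.3290 × (1+0.045)^(−4) = 293,566.3290 × 0.838561 = 246,173.3753

CHF 246,173.38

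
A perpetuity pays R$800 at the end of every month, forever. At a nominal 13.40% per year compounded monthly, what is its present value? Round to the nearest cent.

R$71,641.79

Periodic rate i = 0.134/12 = 0.0111667.
PV = PMT / i = 800 / 0.0111667 = 71,641.7910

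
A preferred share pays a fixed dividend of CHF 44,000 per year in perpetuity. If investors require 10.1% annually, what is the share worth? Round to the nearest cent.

PV = PMT / i = 44000 / 0.101 = 435,643.5644

CHF 435,643.56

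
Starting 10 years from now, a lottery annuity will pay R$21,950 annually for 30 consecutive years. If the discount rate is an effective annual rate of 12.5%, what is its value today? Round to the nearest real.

R$59,058

PV at t=9 (ordinary 30-year annuity): 21950 × a(30|0.125) = 21950 × 7.766378 = 170,471.9903
PV₀ = 170,471.9903 / (1+0.125)^9 = 170,471.9903 / 2.886508 = 59,058.2168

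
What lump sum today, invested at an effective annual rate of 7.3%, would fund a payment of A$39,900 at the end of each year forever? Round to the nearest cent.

A$546,575.34

PV = PMT / i = 39900 / 0.073 = 546,575.3425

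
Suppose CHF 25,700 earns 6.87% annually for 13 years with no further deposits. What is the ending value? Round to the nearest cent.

CHF 60,961.92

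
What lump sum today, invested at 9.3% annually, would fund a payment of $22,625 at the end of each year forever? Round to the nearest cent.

$243,279.57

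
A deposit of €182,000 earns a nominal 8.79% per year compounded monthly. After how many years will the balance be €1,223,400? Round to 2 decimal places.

21.76 years

Periodic rate i = 0.0879/12 = 0.007325.
n = ln(1.2234e+06/182000) / ln(1+0.007325) = ln(6.72198) / 0.007298 = 261.0720 months
= 261.0720/12 years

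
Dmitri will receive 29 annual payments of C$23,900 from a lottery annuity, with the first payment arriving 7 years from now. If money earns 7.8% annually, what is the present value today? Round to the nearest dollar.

Value one period before first payment (t=6): 23900 × [1 − (1+0.078)^(−29)] / 0.078 = 23900 × 11.368530 = 271,707.8786
PV₀ = 271,707.8786 / (1+0.078)^6 = 271,707.8786 / 1.569324 = 173,136.9117

C$173,137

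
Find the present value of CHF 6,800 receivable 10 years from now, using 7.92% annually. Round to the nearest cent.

CHF 3,173.14

Discount factor = (1+0.0792)^(−10) = 0.466639; PV = 6,800 × 0.466639 = 3,173.1423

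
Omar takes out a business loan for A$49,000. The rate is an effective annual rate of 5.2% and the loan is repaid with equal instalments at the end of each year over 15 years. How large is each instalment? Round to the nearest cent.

Annuity-PV factor = 10.240751; PMT = 49000 / 10.240751 = 4,784.8052

A$4,784.81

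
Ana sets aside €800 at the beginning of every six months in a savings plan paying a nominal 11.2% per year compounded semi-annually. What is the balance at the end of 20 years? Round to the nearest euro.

With 2 periods per year: i = 0.056, n = 40.
FV = 800 × [(1+0.056)^40 − 1] / 0.056 × (1+i) = 800 × 147.880101 = 118,304.0810
Payments are at the start of each period, so multiply by (1+i).

€118,304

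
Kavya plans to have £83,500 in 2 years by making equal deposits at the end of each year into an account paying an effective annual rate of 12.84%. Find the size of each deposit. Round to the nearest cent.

£39,231.35

PMT = 83500 / ( [(1+0.1284)^2 − 1] / 0.1284 ) = 83500 / 2.128400 = 39,231.3475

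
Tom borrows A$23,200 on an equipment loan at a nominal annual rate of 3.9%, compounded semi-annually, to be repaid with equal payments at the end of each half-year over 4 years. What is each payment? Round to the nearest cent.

i = 0.039/2 = 0.0195 per half-year; n = 4·2 = 8.
PMT = 23200 / ( [1 − (1+0.0195)^(−8)] / 0.0195 ) = 23200 / 7.341293 = 3,160.2063

A$3,160.21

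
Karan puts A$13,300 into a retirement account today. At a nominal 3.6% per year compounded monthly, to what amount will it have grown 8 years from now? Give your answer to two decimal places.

A$17,731.33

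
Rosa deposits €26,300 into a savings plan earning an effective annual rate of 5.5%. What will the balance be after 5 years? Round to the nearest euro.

€34,373

FV = 26,300 × (1 + 0.055)^5 = 34,373.0482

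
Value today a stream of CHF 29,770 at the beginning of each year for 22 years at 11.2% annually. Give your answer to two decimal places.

CHF 266,973.95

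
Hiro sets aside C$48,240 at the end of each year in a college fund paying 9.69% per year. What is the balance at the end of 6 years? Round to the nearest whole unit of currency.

C$369,300

FV = PMT · [(1+i)^n − 1] / i = 48240 · 7.655478 = 369,300.2360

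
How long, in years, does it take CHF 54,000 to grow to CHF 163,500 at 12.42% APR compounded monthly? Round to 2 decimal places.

8.97 years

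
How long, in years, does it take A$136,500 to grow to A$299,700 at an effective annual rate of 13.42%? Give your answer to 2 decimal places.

6.25 years

(1+i)^n = 299700/136500 = 2.19560, so n = ln 2.19560 / ln 1.1342 = 6.2453 years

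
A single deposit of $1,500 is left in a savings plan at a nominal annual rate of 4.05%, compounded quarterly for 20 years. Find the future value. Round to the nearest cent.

$3,358.16

With 4 periods per year: i = 0.010125, n = 80.
FV = 1,500 × (1 + 0.010125)^80 = 3,358.1558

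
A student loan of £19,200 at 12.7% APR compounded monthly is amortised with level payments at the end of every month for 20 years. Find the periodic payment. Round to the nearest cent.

With 12 periods per year: i = 0.0105833, n = 240.
Annuity-PV factor = 86.936120; PMT = 19200 / 86.936120 = 220.8518

£220.85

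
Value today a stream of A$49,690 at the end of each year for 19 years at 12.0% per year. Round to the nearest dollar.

PV = 49690 × [1 − (1+0.12)^(−19)] / 0.12 = 49690 × 7.365777 = 366,005.4521

A$366,005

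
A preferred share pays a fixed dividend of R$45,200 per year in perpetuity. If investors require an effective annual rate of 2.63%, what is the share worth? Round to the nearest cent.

PV = C/r = 45200/0.0263 = 1,718,631.1787

R$1,718,631.18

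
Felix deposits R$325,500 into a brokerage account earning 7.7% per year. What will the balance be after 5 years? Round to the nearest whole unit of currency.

FV = 325,500 × (1 + 0.077)^5 = 471,660.5025

R$471,661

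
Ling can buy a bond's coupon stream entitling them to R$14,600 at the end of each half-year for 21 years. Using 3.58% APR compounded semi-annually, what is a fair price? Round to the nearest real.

R$428,487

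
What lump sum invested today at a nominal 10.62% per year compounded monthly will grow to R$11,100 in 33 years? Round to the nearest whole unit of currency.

R$339

i = 0.1062/12 = 0.00885 per month; n = 33·12 = 396.
Discount factor = (1+0.00885)^(−396) = 0.030526; PV = 11,100 × 0.030526 = 338.8364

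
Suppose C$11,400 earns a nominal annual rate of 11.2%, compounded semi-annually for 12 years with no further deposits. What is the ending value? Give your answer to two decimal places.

C$42,154.01

Periodic rate i = 0.112/2 = 0.056; n = 12 × 2 = 24 periods.
11,400 × (1+0.056)^24 = 11,400 × 3.697720 = 42,154.0094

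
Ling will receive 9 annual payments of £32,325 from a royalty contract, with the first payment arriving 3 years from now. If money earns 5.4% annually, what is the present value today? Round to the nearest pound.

Value one period before first payment (t=2): 32325 × [1 − (1+0.054)^(−9)] / 0.054 = 32325 × 6.982904 = 225,722.3655
Discount back 2 years: 225,722.3655 × (1+0.054)^(−2) = 225,722.3655 × 0.900158 = 203,185.8084

£203,186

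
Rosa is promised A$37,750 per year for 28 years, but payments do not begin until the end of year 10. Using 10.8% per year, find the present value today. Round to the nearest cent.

PV at t=9 (ordinary 28-year annuity): 37750 × a(28|0.108) = 37750 × 8.735100 = 329,750.0391
Discount back 9 years: 329,750.0391 × (1+0.108)^(−9) = 329,750.0391 × 0.397322 = 131,016.8073

A$131,016.81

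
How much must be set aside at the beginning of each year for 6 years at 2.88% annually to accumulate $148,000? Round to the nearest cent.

$22,307.03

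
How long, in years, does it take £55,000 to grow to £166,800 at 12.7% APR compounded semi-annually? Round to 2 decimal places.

Periodic rate i = 0.127/2 = 0.0635.
(1+i)^n = 166800/55000 = 3.03273, so n = ln 3.03273 / ln 1.0635 = 18.0209 half-years
= 18.0209/2 years

9.01 years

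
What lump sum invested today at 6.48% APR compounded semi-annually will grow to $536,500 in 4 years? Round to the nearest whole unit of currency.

$415,705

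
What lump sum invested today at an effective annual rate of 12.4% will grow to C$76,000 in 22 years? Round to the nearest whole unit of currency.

C$5,807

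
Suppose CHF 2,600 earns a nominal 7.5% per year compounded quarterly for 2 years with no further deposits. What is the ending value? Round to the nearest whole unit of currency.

CHF 3,017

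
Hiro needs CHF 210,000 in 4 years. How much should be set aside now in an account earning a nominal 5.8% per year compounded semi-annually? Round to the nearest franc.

Periodic rate i = 0.058/2 = 0.029; n = 4 × 2 = 8 periods.
PV = FV·(1+i)^(−n) = 210,000 × 0.795567 = 167,069.1629

CHF 167,069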